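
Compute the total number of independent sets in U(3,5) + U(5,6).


For a direct sum, |I(M1+M2)| = |I(M1)| * |I(M2)|.
|I(U(3,5))| = sum C(5,k) for k=0..3 = 26.
|I(U(5,6))| = sum C(6,k) for k=0..5 = 63.
Total = 26 * 63 = 1638.

1638


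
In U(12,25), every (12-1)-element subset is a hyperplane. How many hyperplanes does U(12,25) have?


Hyperplanes of U(12,25) are flats of rank 11.
In a uniform matroid, these are exactly the (11)-element subsets.
Count = C(25,11) = 25! / (11! * 14!) = 4457400.

4457400


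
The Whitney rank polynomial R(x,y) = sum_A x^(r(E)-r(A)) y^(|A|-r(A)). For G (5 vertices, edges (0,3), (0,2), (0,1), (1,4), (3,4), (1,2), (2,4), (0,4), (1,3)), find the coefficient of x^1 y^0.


R(x,y) = sum over A in 2^E of x^(r(E)-r(A)) * y^(|A|-r(A)).
G has 5 vertices, 9 edges. r(E) = 4.
Enumerate all 2^9 = 512 subsets.
Count subsets with r(E)-r(A)=1 and |A|-r(A)=0: 77.

77


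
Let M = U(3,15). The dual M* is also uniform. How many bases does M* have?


The dual of U(r,n) is U(n-r, n) = U(12,15).
Bases of U(12,15) are all (12)-element subsets.
|B(M*)| = (15 choose 12) = 455.

455


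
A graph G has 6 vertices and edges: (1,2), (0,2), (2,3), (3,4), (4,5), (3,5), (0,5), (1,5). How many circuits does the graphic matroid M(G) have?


A circuit in a graphic matroid = edge set of a simple cycle.
G has 6 vertices and 8 edges.
Enumerating all minimal edge subsets forming cycles...
Total circuits found: 6.

6


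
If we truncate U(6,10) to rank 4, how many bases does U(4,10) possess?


Truncating U(6,10) to rank 4 gives U(4,10).
Bases of U(4,10) are all 4-element subsets of 10 elements.
Number of bases = C(10,4) = 10! / (4! * 6!) = 210.

210


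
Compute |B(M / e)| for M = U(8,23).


Contracting e from U(8,23) gives U(7,22).
Bases of U(7,22) = (22 choose 7) = 170544.

170544


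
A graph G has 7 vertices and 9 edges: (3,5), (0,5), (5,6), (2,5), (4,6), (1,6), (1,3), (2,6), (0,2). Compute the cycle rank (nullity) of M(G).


Cycle rank (nullity) = |E| - r(M) = |E| - (|V| - c).
|E| = 9, |V| = 7, c = 1.
Nullity = 9 - (7 - 1) = 9 - 6 = 3.

3


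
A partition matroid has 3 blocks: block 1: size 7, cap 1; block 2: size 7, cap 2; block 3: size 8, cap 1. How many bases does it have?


A basis picks exactly ci elements from block i.
Number of bases = product of C(|Si|, ci).
= C(7,1) * C(7,2) * C(8,1)
= 7 * 21 * 8
= 1176.

1176


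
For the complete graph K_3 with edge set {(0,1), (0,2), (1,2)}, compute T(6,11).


T(K_3; x,y) = x^2 + x + y.
T(6,11) = 36 + 6 + 11 = 53.

53


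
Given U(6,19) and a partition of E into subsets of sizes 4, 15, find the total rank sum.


r(Ai) = min(|Ai|, 6) for each part.
Sum = min(4,6) + min(15,6)
    = 4 + 6
    = 10.

10


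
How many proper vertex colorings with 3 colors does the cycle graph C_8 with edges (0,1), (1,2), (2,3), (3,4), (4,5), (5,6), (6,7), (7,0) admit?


P(C_8, k) = (k-1)^8 + (-1)^8*(k-1).
P(3) = (2)^8 + 2
= 256 + 2 = 258.

258


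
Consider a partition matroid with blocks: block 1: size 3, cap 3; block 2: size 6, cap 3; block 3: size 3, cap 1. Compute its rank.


Rank of a partition matroid = sum of min(|Si|, ci) for each block.
= min(3,3) + min(6,3) + min(3,1)
= 3 + 3 + 1
= 7.

7


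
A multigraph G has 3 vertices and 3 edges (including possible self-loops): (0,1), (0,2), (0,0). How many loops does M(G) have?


In a graphic matroid, a loop is a self-loop edge (u,u) with rank 0.
Examining all 3 edges for self-loops...
Self-loops found: (0,0)
Number of loops = 1.

1


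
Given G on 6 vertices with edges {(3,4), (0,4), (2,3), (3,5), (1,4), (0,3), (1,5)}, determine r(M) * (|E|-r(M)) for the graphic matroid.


r(M) = |V| - c = 6 - 1 = 5.
nullity = |E| - r(M) = 7 - 5 = 2.
Product = 5 * 2 = 10.

10


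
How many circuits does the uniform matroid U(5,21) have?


In U(5,21), circuits are the (6)-element subsets.
Any set of 6 elements is dependent, and removing any one element gives
an independent set of size 5, so it is a minimal dependent set.
Number of circuits = C(21,6) = 21! / (6! * 15!) = 54264.

54264


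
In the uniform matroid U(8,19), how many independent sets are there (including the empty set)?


Independent sets of U(8,19) are all subsets of size <= 8.
Count = C(19,0) + C(19,1) + C(19,2) + C(19,3) + C(19,4) + C(19,5) + C(19,6) + C(19,7) + C(19,8)
     = 1 + 19 + 171 + 969 + 3876 + 11628 + 27132 + 50388 + 75582
     = 169766.

169766


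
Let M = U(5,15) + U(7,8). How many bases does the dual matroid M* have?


(M1+M2)* = M1* + M2*.
M1* = U(10,15), bases: C(15,10) = 3003.
M2* = U(1,8), bases: C(8,1) = 8.
|B(M*)| = 3003 * 8 = 24024.

24024


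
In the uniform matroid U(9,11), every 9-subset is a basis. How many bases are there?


Bases of U(9,11) are all 9-element subsets of the 11-element ground set.
Number of bases = C(11,9).
C(11,9) = 55.

55


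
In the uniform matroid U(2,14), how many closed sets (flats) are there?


Flats of U(2,14): every subset of size < 2 is a flat, plus E itself.
Count = C(14,0) + C(14,1) + 1
     = 1 + 14 + 1
     = 16.

16


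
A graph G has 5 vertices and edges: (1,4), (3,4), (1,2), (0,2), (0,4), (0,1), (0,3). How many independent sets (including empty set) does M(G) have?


An independent set in a graphic matroid is an acyclic edge subset.
G has 5 vertices and 7 edges.
Enumerate all 2^7 = 128 subsets, checking for acyclicity.
Total independent sets = 82.

82


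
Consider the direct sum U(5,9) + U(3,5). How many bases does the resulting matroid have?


Bases of a direct sum M1 + M2: |B| = |B(M1)| * |B(M2)|.
|B(U(5,9))| = C(9,5) = 126.
|B(U(3,5))| = C(5,3) = 10.
Total bases = 126 * 10 = 1260.

1260


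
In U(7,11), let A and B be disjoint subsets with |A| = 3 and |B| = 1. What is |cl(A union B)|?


|A union B| = 3 + 1 = 4 (disjoint).
In U(7,11), cl(S) = S if |S| < 7, else cl(S) = E.
Since 4 < 7, cl(A union B) = A union B.
|cl(A union B)| = 4.

4


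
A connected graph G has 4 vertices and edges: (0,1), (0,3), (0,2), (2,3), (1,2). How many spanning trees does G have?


By Kirchhoff's matrix tree theorem, the number of spanning trees equals
the determinant of any cofactor of the Laplacian matrix L.
G has 4 vertices and 5 edges.
Computing the (3 x 3) cofactor determinant gives 8.

8


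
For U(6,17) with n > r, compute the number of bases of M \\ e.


Deleting e from U(6,17) gives U(6,16) since n > r.
Bases of U(6,16) = C(16,6) = 16! / (6! * 10!) = 8008.

8008


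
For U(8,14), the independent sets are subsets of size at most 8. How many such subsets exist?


Independent sets of U(8,14) are all subsets of size <= 8.
Count = C(14,0) + C(14,1) + C(14,2) + C(14,3) + C(14,4) + C(14,5) + C(14,6) + C(14,7) + C(14,8)
     = 1 + 14 + 91 + 364 + 1001 + 2002 + 3003 + 3432 + 3003
     = 12911.

12911


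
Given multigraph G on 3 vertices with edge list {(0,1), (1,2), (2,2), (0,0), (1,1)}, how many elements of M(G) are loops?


In a graphic matroid, a loop is a self-loop edge (u,u) with rank 0.
Examining all 5 edges for self-loops...
Self-loops found: (2,2), (0,0), (1,1)
Number of loops = 3.

3


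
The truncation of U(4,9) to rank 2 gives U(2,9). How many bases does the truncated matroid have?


Truncating U(4,9) to rank 2 gives U(2,9).
Bases of U(2,9) are all 2-element subsets of 9 elements.
Number of bases = C(9,2) = (9 * 8) / (1 * 2) = 36.

36


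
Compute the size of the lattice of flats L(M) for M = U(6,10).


Flats of U(6,10): every subset of size < 6 is a flat, plus E itself.
Count = C(10,0) + C(10,1) + C(10,2) + C(10,3) + C(10,4) + C(10,5) + 1
     = 1 + 10 + 45 + 120 + 210 + 252 + 1
     = 639.

639


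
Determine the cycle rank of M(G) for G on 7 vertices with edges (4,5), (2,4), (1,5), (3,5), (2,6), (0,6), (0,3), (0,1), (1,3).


Cycle rank (nullity) = |E| - r(M) = |E| - (|V| - c).
|E| = 9, |V| = 7, c = 1.
Nullity = 9 - (7 - 1) = 9 - 6 = 3.

3


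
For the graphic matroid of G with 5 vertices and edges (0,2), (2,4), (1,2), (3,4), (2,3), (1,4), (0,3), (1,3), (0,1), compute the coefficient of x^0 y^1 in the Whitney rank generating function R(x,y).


R(x,y) = sum over A in 2^E of x^(r(E)-r(A)) * y^(|A|-r(A)).
G has 5 vertices, 9 edges. r(E) = 4.
Enumerate all 2^9 = 512 subsets.
Count subsets with r(E)-r(A)=0 and |A|-r(A)=1: 111.

111


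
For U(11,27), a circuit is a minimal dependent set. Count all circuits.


In U(11,27), circuits are the (12)-element subsets.
Any set of 12 elements is dependent, and removing any one element gives
an independent set of size 11, so it is a minimal dependent set.
Number of circuits = C(27,12) = 27! / (12! * 15!) = 17383860.

17383860


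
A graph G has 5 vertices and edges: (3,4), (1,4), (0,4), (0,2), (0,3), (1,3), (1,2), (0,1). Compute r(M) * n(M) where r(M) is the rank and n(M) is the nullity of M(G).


r(M) = |V| - c = 5 - 1 = 4.
nullity = |E| - r(M) = 8 - 4 = 4.
Product = 4 * 4 = 16.

16


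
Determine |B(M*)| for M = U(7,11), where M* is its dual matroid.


The dual of U(r,n) is U(n-r, n) = U(4,11).
Bases of U(4,11) are all (4)-element subsets.
|B(M*)| = (11 choose 4) = 330.

330


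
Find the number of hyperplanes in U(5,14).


Hyperplanes of U(5,14) are flats of rank 4.
In a uniform matroid, these are exactly the (4)-element subsets.
Count = (14 choose 4) = 1001.

1001


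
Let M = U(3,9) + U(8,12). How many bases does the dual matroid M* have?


(M1+M2)* = M1* + M2*.
M1* = U(6,9), bases: C(9,6) = 84.
M2* = U(4,12), bases: C(12,4) = 495.
|B(M*)| = 84 * 495 = 41580.

41580


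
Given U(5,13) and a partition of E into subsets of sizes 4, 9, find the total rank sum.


r(Ai) = min(|Ai|, 5) for each part.
Sum = min(4,5) + min(9,5)
    = 4 + 5
    = 9.

9


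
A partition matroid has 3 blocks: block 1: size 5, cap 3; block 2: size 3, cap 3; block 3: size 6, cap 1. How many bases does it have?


A basis picks exactly ci elements from block i.
Number of bases = product of C(|Si|, ci).
= C(5,3) * C(3,3) * C(6,1)
= 10 * 1 * 6
= 60.

60


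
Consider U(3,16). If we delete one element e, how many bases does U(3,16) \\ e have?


Deleting e from U(3,16) gives U(3,15) since n > r.
Bases of U(3,15) = (15 choose 3) = 455.

455


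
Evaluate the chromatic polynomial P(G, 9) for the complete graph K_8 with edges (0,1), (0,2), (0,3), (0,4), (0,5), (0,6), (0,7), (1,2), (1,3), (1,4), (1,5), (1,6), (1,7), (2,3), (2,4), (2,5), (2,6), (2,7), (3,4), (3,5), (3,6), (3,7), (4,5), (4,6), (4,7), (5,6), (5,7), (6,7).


P(K_8, k) = k(k-1)(k-2)...(k-7).
P(9) = (9) * (8) * (7) * (6) * (5) * (4) * (3) * (2) = 362880.

362880


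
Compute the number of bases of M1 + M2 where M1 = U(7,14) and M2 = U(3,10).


Bases of a direct sum M1 + M2: |B| = |B(M1)| * |B(M2)|.
|B(U(7,14))| = C(14,7) = 3432.
|B(U(3,10))| = C(10,3) = 120.
Total bases = 3432 * 120 = 411840.

411840


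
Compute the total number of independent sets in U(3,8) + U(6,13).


For a direct sum, |I(M1+M2)| = |I(M1)| * |I(M2)|.
|I(U(3,8))| = sum C(8,k) for k=0..3 = 93.
|I(U(6,13))| = sum C(13,k) for k=0..6 = 4096.
Total = 93 * 4096 = 380928.

380928


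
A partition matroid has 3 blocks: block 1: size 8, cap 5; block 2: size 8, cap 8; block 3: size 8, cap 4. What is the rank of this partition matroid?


Rank of a partition matroid = sum of min(|Si|, ci) for each block.
= min(8,5) + min(8,8) + min(8,4)
= 5 + 8 + 4
= 17.

17


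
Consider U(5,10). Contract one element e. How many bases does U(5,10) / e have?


Contracting e from U(5,10) gives U(4,9).
Bases of U(4,9) = C(9,4) = (9 * 8 * 7 * 6) / (1 * 2 * 3 * 4) = 126.

126


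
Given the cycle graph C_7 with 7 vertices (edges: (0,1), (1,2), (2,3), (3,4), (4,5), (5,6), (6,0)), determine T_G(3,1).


T(C_7; x,y) = x + x^2 + ... + x^(6) + y.
T(3,1) = 3^1 + 3^2 + 3^3 + 3^4 + 3^5 + 3^6 + 1
= 3 + 9 + 27 + 81 + 243 + 729 + 1
= 1093.

1093


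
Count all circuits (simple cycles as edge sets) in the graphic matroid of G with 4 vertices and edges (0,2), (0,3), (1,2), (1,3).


A circuit in a graphic matroid = edge set of a simple cycle.
G has 4 vertices and 4 edges.
Enumerating all minimal edge subsets forming cycles...
Total circuits found: 1.

1


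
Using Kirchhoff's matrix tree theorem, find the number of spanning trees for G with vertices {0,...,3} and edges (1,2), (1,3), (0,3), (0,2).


By Kirchhoff's matrix tree theorem, the number of spanning trees equals
the determinant of any cofactor of the Laplacian matrix L.
G has 4 vertices and 4 edges.
Computing the (3 x 3) cofactor determinant gives 4.

4


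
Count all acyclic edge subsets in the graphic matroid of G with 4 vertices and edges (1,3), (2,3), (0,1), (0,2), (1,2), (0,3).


An independent set in a graphic matroid is an acyclic edge subset.
G has 4 vertices and 6 edges.
Enumerate all 2^6 = 64 subsets, checking for acyclicity.
Total independent sets = 38.

38


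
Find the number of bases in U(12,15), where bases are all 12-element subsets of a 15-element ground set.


Bases of U(12,15) are all 12-element subsets of the 15-element ground set.
Number of bases = C(15,12).
C(15,12) = 15! / (12! * 3!) = 455.

455


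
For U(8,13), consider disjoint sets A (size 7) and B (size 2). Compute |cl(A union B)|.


|A union B| = 7 + 2 = 9 (disjoint).
In U(8,13), cl(S) = S if |S| < 8, else cl(S) = E.
Since 9 >= 8, cl(A union B) = E.
|cl(A union B)| = 13.

13


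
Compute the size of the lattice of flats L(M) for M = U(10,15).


Flats of U(10,15): every subset of size < 10 is a flat, plus E itself.
Count = C(15,0) + C(15,1) + C(15,2) + C(15,3) + C(15,4) + C(15,5) + C(15,6) + C(15,7) + C(15,8) + C(15,9) + 1
     = 1 + 15 + 105 + 455 + 1365 + 3003 + 5005 + 6435 + 6435 + 5005 + 1
     = 27825.

27825


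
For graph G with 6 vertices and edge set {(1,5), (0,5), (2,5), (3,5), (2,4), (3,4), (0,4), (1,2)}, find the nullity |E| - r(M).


Cycle rank (nullity) = |E| - r(M) = |E| - (|V| - c).
|E| = 8, |V| = 6, c = 1.
Nullity = 8 - (6 - 1) = 8 - 5 = 3.

3


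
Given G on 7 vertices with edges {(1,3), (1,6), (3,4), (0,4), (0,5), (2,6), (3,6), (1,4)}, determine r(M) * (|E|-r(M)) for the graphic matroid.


r(M) = |V| - c = 7 - 1 = 6.
nullity = |E| - r(M) = 8 - 6 = 2.
Product = 6 * 2 = 12.

12


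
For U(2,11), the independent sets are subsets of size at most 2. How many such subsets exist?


Independent sets of U(2,11) are all subsets of size <= 2.
Count = C(11,0) + C(11,1) + C(11,2)
     = 1 + 11 + 55
     = 67.

67


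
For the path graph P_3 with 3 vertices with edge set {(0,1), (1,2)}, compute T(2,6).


A path on 3 vertices is a tree with 2 edges.
T(x,y) = x^(2) for any tree.
T(2,6) = 2^2 = 4.

4


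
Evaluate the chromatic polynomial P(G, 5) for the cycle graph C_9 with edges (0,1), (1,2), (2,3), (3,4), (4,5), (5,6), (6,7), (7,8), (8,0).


P(C_9, k) = (k-1)^9 + (-1)^9*(k-1).
P(5) = (4)^9 - 4
= 262144 - 4 = 262140.

262140


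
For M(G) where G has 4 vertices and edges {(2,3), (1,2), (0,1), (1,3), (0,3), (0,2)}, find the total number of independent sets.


An independent set in a graphic matroid is an acyclic edge subset.
G has 4 vertices and 6 edges.
Enumerate all 2^6 = 64 subsets, checking for acyclicity.
Total independent sets = 38.

38


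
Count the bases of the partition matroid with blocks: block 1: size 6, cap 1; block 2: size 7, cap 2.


A basis picks exactly ci elements from block i.
Number of bases = product of C(|Si|, ci).
= C(6,1) * C(7,2)
= 6 * 21
= 126.

126


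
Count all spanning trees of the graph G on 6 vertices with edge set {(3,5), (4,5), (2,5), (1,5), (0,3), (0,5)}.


By Kirchhoff's matrix tree theorem, the number of spanning trees equals
the determinant of any cofactor of the Laplacian matrix L.
G has 6 vertices and 6 edges.
Computing the (5 x 5) cofactor determinant gives 3.

3


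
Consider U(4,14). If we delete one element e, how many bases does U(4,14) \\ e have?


Deleting e from U(4,14) gives U(4,13) since n > r.
Bases of U(4,13) = (13 choose 4) = 715.

715


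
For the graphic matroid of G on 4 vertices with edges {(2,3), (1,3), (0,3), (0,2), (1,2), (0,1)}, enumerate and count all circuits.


A circuit in a graphic matroid = edge set of a simple cycle.
G has 4 vertices and 6 edges.
Enumerating all minimal edge subsets forming cycles...
Total circuits found: 7.

7


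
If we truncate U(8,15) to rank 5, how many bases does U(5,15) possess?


Truncating U(8,15) to rank 5 gives U(5,15).
Bases of U(5,15) are all 5-element subsets of 15 elements.
Number of bases = C(15,5) = 3003.

3003


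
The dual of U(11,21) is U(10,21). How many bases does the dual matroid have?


The dual of U(r,n) is U(n-r, n) = U(10,21).
Bases of U(10,21) are all (10)-element subsets.
|B(M*)| = C(21,10) = 352716.

352716


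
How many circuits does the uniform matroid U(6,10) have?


In U(6,10), circuits are the (7)-element subsets.
Any set of 7 elements is dependent, and removing any one element gives
an independent set of size 6, so it is a minimal dependent set.
Number of circuits = C(10,7) = 10! / (7! * 3!) = 120.

120


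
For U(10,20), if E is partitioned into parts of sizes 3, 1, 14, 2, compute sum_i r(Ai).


r(Ai) = min(|Ai|, 10) for each part.
Sum = min(3,10) + min(1,10) + min(14,10) + min(2,10)
    = 3 + 1 + 10 + 2
    = 16.

16


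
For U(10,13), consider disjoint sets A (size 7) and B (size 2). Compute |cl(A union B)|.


|A union B| = 7 + 2 = 9 (disjoint).
In U(10,13), cl(S) = S if |S| < 10, else cl(S) = E.
Since 9 < 10, cl(A union B) = A union B.
|cl(A union B)| = 9.

9


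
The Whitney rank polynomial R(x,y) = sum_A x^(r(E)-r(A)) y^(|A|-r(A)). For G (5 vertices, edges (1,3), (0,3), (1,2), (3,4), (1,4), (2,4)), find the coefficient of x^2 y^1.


R(x,y) = sum over A in 2^E of x^(r(E)-r(A)) * y^(|A|-r(A)).
G has 5 vertices, 6 edges. r(E) = 4.
Enumerate all 2^6 = 64 subsets.
Count subsets with r(E)-r(A)=2 and |A|-r(A)=1: 2.

2


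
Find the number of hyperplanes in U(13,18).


Hyperplanes of U(13,18) are flats of rank 12.
In a uniform matroid, these are exactly the (12)-element subsets.
Count = C(18,12) = 18564.

18564


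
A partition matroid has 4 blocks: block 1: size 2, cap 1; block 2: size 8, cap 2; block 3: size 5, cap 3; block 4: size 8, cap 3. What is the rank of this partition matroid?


Rank of a partition matroid = sum of min(|Si|, ci) for each block.
= min(2,1) + min(8,2) + min(5,3) + min(8,3)
= 1 + 2 + 3 + 3
= 9.

9


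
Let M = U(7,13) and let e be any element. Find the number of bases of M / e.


Contracting e from U(7,13) gives U(6,12).
Bases of U(6,12) = C(12,6) = 12! / (6! * 6!) = 924.

924


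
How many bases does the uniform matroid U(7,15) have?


Bases of U(7,15) are all 7-element subsets of the 15-element ground set.
Number of bases = C(15,7).
C(15,7) = 6435.

6435


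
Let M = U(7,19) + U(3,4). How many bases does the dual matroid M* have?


(M1+M2)* = M1* + M2*.
M1* = U(12,19), bases: C(19,12) = 50388.
M2* = U(1,4), bases: C(4,1) = 4.
|B(M*)| = 50388 * 4 = 201552.

201552


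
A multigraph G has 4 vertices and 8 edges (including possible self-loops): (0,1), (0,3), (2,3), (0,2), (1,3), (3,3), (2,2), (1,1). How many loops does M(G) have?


In a graphic matroid, a loop is a self-loop edge (u,u) with rank 0.
Examining all 8 edges for self-loops...
Self-loops found: (3,3), (2,2), (1,1)
Number of loops = 3.

3


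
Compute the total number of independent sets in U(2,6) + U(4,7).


For a direct sum, |I(M1+M2)| = |I(M1)| * |I(M2)|.
|I(U(2,6))| = sum C(6,k) for k=0..2 = 22.
|I(U(4,7))| = sum C(7,k) for k=0..4 = 99.
Total = 22 * 99 = 2178.

2178


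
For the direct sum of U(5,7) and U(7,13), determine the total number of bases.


Bases of a direct sum M1 + M2: |B| = |B(M1)| * |B(M2)|.
|B(U(5,7))| = C(7,5) = 21.
|B(U(7,13))| = C(13,7) = 1716.
Total bases = 21 * 1716 = 36036.

36036


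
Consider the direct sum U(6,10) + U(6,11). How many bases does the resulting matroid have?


Bases of a direct sum M1 + M2: |B| = |B(M1)| * |B(M2)|.
|B(U(6,10))| = C(10,6) = 210.
|B(U(6,11))| = C(11,6) = 462.
Total bases = 210 * 462 = 97020.

97020


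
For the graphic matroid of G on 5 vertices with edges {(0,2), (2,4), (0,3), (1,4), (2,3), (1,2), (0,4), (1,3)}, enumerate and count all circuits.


A circuit in a graphic matroid = edge set of a simple cycle.
G has 5 vertices and 8 edges.
Enumerating all minimal edge subsets forming cycles...
Total circuits found: 13.

13


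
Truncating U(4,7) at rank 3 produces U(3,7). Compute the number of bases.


Truncating U(4,7) to rank 3 gives U(3,7).
Bases of U(3,7) are all 3-element subsets of 7 elements.
Number of bases = (7 choose 3) = 35.

35


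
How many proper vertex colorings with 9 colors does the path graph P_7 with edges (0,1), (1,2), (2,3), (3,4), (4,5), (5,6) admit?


P(P_7, k) = k * (k-1)^(6).
P(9) = 9 * 8^6 = 9 * 262144 = 2359296.

2359296


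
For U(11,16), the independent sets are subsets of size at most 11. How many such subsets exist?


Independent sets of U(11,16) are all subsets of size <= 11.
Count = C(16,0) + C(16,1) + C(16,2) + C(16,3) + C(16,4) + C(16,5) + C(16,6) + C(16,7) + C(16,8) + C(16,9) + C(16,10) + C(16,11)
     = 1 + 16 + 120 + 560 + 1820 + 4368 + 8008 + 11440 + 12870 + 11440 + 8008 + 4368
     = 63019.

63019


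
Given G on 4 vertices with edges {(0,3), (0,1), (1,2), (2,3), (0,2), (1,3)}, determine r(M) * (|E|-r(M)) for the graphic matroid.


r(M) = |V| - c = 4 - 1 = 3.
nullity = |E| - r(M) = 6 - 3 = 3.
Product = 3 * 3 = 9.

9


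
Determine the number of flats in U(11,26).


Flats of U(11,26): every subset of size < 11 is a flat, plus E itself.
Count = (26 choose 0) + (26 choose 1) + (26 choose 2) + (26 choose 3) + (26 choose 4) + (26 choose 5) + (26 choose 6) + (26 choose 7) + (26 choose 8) + (26 choose 9) + (26 choose 10) + 1
     = 1 + 26 + 325 + 2600 + 14950 + 65780 + 230230 + 657800 + 1562275 + 3124550 + 5311735 + 1
     = 10970273.

10970273


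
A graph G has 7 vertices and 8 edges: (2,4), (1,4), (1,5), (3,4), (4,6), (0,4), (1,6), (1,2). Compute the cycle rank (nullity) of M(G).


Cycle rank (nullity) = |E| - r(M) = |E| - (|V| - c).
|E| = 8, |V| = 7, c = 1.
Nullity = 8 - (7 - 1) = 8 - 6 = 2.

2


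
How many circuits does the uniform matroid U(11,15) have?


In U(11,15), circuits are the (12)-element subsets.
Any set of 12 elements is dependent, and removing any one element gives
an independent set of size 11, so it is a minimal dependent set.
Number of circuits = (15 choose 12) = 455.

455


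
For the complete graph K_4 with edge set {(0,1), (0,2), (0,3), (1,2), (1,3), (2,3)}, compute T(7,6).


T(K_4; x,y) = x^3 + 3x^2 + 4xy + 2x + y^3 + 3y^2 + 2y.
Substituting x=7, y=6:
= 343 + 147 + 168 + 14 + 216 + 108 + 12
= 1008.

1008


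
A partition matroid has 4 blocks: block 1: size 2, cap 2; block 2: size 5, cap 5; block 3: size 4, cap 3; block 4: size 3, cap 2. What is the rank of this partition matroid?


Rank of a partition matroid = sum of min(|Si|, ci) for each block.
= min(2,2) + min(5,5) + min(4,3) + min(3,2)
= 2 + 5 + 3 + 2
= 12.

12


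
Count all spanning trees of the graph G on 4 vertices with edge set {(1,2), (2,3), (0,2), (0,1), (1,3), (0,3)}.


By Kirchhoff's matrix tree theorem, the number of spanning trees equals
the determinant of any cofactor of the Laplacian matrix L.
G has 4 vertices and 6 edges.
Computing the (3 x 3) cofactor determinant gives 16.

16


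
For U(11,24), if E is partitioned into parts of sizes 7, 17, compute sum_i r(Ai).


r(Ai) = min(|Ai|, 11) for each part.
Sum = min(7,11) + min(17,11)
    = 7 + 11
    = 18.

18


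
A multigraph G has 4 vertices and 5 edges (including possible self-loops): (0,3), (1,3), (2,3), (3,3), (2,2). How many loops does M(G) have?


In a graphic matroid, a loop is a self-loop edge (u,u) with rank 0.
Examining all 5 edges for self-loops...
Self-loops found: (3,3), (2,2)
Number of loops = 2.

2


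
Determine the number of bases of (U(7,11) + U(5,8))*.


(M1+M2)* = M1* + M2*.
M1* = U(4,11), bases: C(11,4) = 330.
M2* = U(3,8), bases: C(8,3) = 56.
|B(M*)| = 330 * 56 = 18480.

18480


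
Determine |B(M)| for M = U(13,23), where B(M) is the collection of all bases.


Bases of U(13,23) are all 13-element subsets of the 23-element ground set.
Number of bases = C(23,13).
C(23,13) = 23! / (13! * 10!) = 1144066.

1144066


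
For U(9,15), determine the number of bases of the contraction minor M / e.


Contracting e from U(9,15) gives U(8,14).
Bases of U(8,14) = (14 choose 8) = 3003.

3003


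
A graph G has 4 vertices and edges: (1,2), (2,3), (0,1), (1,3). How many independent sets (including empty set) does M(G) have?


An independent set in a graphic matroid is an acyclic edge subset.
G has 4 vertices and 4 edges.
Enumerate all 2^4 = 16 subsets, checking for acyclicity.
Total independent sets = 14.

14


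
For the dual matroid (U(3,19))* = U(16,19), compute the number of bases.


The dual of U(r,n) is U(n-r, n) = U(16,19).
Bases of U(16,19) are all (16)-element subsets.
|B(M*)| = (19 choose 16) = 969.

969


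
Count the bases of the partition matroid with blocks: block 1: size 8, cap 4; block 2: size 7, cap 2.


A basis picks exactly ci elements from block i.
Number of bases = product of C(|Si|, ci).
= C(8,4) * C(7,2)
= 70 * 21
= 1470.

1470


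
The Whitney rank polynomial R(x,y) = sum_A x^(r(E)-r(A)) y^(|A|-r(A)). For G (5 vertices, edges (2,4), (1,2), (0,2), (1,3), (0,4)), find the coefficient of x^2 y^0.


R(x,y) = sum over A in 2^E of x^(r(E)-r(A)) * y^(|A|-r(A)).
G has 5 vertices, 5 edges. r(E) = 4.
Enumerate all 2^5 = 32 subsets.
Count subsets with r(E)-r(A)=2 and |A|-r(A)=0: 10.

10


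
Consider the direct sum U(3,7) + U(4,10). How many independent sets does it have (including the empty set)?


For a direct sum, |I(M1+M2)| = |I(M1)| * |I(M2)|.
|I(U(3,7))| = sum C(7,k) for k=0..3 = 64.
|I(U(4,10))| = sum C(10,k) for k=0..4 = 386.
Total = 64 * 386 = 24704.

24704


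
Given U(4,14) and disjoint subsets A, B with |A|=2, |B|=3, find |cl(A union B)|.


|A union B| = 2 + 3 = 5 (disjoint).
In U(4,14), cl(S) = S if |S| < 4, else cl(S) = E.
Since 5 >= 4, cl(A union B) = E.
|cl(A union B)| = 14.

14


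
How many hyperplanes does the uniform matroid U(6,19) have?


Hyperplanes of U(6,19) are flats of rank 5.
In a uniform matroid, these are exactly the (5)-element subsets.
Count = C(19,5) = 19! / (5! * 14!) = 11628.

11628


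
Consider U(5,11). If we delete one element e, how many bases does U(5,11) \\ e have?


Deleting e from U(5,11) gives U(5,10) since n > r.
Bases of U(5,10) = C(10,5) = 10! / (5! * 5!) = 252.

252


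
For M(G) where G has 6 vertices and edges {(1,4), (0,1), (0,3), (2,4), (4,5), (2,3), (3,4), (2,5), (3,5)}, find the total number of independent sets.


An independent set in a graphic matroid is an acyclic edge subset.
G has 6 vertices and 9 edges.
Enumerate all 2^9 = 512 subsets, checking for acyclicity.
Total independent sets = 280.

280


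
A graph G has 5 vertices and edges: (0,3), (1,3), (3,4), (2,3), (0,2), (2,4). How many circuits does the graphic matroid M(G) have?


A circuit in a graphic matroid = edge set of a simple cycle.
G has 5 vertices and 6 edges.
Enumerating all minimal edge subsets forming cycles...
Total circuits found: 3.

3


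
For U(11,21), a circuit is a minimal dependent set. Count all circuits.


In U(11,21), circuits are the (12)-element subsets.
Any set of 12 elements is dependent, and removing any one element gives
an independent set of size 11, so it is a minimal dependent set.
Number of circuits = C(21,12) = 293930.

293930


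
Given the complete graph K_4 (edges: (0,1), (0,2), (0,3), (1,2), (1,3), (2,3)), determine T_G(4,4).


T(K_4; x,y) = x^3 + 3x^2 + 4xy + 2x + y^3 + 3y^2 + 2y.
Substituting x=4, y=4:
= 64 + 48 + 64 + 8 + 64 + 48 + 8
= 304.

304


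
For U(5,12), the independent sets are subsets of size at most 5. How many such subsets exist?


Independent sets of U(5,12) are all subsets of size <= 5.
Count = C(12,0) + C(12,1) + C(12,2) + C(12,3) + C(12,4) + C(12,5)
     = 1 + 12 + 66 + 220 + 495 + 792
     = 1586.

1586


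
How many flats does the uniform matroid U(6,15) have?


Flats of U(6,15): every subset of size < 6 is a flat, plus E itself.
Count = (15 choose 0) + (15 choose 1) + (15 choose 2) + (15 choose 3) + (15 choose 4) + (15 choose 5) + 1
     = 1 + 15 + 105 + 455 + 1365 + 3003 + 1
     = 4945.

4945


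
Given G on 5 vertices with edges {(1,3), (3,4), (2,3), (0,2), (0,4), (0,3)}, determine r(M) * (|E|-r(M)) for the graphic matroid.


r(M) = |V| - c = 5 - 1 = 4.
nullity = |E| - r(M) = 6 - 4 = 2.
Product = 4 * 2 = 8.

8


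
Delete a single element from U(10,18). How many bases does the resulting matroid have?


Deleting e from U(10,18) gives U(10,17) since n > r.
Bases of U(10,17) = C(17,10) = 17! / (10! * 7!) = 19448.

19448


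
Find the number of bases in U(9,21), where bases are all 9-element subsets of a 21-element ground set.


Bases of U(9,21) are all 9-element subsets of the 21-element ground set.
Number of bases = C(21,9).
C(21,9) = 293930.

293930


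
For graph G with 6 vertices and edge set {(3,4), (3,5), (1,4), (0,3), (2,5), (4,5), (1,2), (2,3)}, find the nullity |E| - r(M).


Cycle rank (nullity) = |E| - r(M) = |E| - (|V| - c).
|E| = 8, |V| = 6, c = 1.
Nullity = 8 - (6 - 1) = 8 - 5 = 3.

3


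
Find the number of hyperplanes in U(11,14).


Hyperplanes of U(11,14) are flats of rank 10.
In a uniform matroid, these are exactly the (10)-element subsets.
Count = C(14,10) = 14! / (10! * 4!) = 1001.

1001


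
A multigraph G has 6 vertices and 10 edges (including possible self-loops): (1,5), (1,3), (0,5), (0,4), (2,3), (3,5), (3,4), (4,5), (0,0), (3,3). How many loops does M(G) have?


In a graphic matroid, a loop is a self-loop edge (u,u) with rank 0.
Examining all 10 edges for self-loops...
Self-loops found: (0,0), (3,3)
Number of loops = 2.

2


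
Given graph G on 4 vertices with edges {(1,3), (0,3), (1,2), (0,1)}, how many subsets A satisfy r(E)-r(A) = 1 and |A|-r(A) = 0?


R(x,y) = sum over A in 2^E of x^(r(E)-r(A)) * y^(|A|-r(A)).
G has 4 vertices, 4 edges. r(E) = 3.
Enumerate all 2^4 = 16 subsets.
Count subsets with r(E)-r(A)=1 and |A|-r(A)=0: 6.

6


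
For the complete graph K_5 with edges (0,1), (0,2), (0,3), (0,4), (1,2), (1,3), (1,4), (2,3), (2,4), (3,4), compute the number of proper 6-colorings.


P(K_5, k) = k(k-1)(k-2)...(k-4).
P(6) = (6) * (5) * (4) * (3) * (2) = 720.

720


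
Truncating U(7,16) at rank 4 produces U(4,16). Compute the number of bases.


Truncating U(7,16) to rank 4 gives U(4,16).
Bases of U(4,16) are all 4-element subsets of 16 elements.
Number of bases = C(16,4) = (16 * 15 * 14 * 13) / (1 * 2 * 3 * 4) = 1820.

1820


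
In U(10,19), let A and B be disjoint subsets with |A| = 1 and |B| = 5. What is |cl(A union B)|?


|A union B| = 1 + 5 = 6 (disjoint).
In U(10,19), cl(S) = S if |S| < 10, else cl(S) = E.
Since 6 < 10, cl(A union B) = A union B.
|cl(A union B)| = 6.

6


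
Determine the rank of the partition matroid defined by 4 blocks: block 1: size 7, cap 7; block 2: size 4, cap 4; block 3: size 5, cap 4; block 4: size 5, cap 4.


Rank of a partition matroid = sum of min(|Si|, ci) for each block.
= min(7,7) + min(4,4) + min(5,4) + min(5,4)
= 7 + 4 + 4 + 4
= 19.

19


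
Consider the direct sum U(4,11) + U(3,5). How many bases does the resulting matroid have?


Bases of a direct sum M1 + M2: |B| = |B(M1)| * |B(M2)|.
|B(U(4,11))| = C(11,4) = 330.
|B(U(3,5))| = C(5,3) = 10.
Total bases = 330 * 10 = 3300.

3300


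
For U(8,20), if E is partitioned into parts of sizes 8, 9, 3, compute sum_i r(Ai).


r(Ai) = min(|Ai|, 8) for each part.
Sum = min(8,8) + min(9,8) + min(3,8)
    = 8 + 8 + 3
    = 19.

19


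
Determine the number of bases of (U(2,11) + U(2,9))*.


(M1+M2)* = M1* + M2*.
M1* = U(9,11), bases: C(11,9) = 55.
M2* = U(7,9), bases: C(9,7) = 36.
|B(M*)| = 55 * 36 = 1980.

1980


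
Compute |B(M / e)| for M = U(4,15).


Contracting e from U(4,15) gives U(3,14).
Bases of U(3,14) = (14 choose 3) = 364.

364


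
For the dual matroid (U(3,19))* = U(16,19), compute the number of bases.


The dual of U(r,n) is U(n-r, n) = U(16,19).
Bases of U(16,19) are all (16)-element subsets.
|B(M*)| = C(19,16) = 19! / (16! * 3!) = 969.

969


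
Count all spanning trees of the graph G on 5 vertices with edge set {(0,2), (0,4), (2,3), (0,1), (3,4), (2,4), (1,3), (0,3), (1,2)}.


By Kirchhoff's matrix tree theorem, the number of spanning trees equals
the determinant of any cofactor of the Laplacian matrix L.
G has 5 vertices and 9 edges.
Computing the (4 x 4) cofactor determinant gives 75.

75


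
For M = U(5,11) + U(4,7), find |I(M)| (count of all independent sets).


For a direct sum, |I(M1+M2)| = |I(M1)| * |I(M2)|.
|I(U(5,11))| = sum C(11,k) for k=0..5 = 1024.
|I(U(4,7))| = sum C(7,k) for k=0..4 = 99.
Total = 1024 * 99 = 101376.

101376


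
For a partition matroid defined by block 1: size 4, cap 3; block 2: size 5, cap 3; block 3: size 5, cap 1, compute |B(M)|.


A basis picks exactly ci elements from block i.
Number of bases = product of C(|Si|, ci).
= C(4,3) * C(5,3) * C(5,1)
= 4 * 10 * 5
= 200.

200


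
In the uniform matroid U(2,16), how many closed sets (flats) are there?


Flats of U(2,16): every subset of size < 2 is a flat, plus E itself.
Count = (16 choose 0) + (16 choose 1) + 1
     = 1 + 16 + 1
     = 18.

18


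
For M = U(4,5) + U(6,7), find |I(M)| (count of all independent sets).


For a direct sum, |I(M1+M2)| = |I(M1)| * |I(M2)|.
|I(U(4,5))| = sum C(5,k) for k=0..4 = 31.
|I(U(6,7))| = sum C(7,k) for k=0..6 = 127.
Total = 31 * 127 = 3937.

3937


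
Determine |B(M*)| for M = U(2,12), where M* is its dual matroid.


The dual of U(r,n) is U(n-r, n) = U(10,12).
Bases of U(10,12) are all (10)-element subsets.
|B(M*)| = (12 choose 10) = 66.

66


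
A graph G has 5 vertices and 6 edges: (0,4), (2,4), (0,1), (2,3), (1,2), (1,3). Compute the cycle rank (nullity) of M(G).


Cycle rank (nullity) = |E| - r(M) = |E| - (|V| - c).
|E| = 6, |V| = 5, c = 1.
Nullity = 6 - (5 - 1) = 6 - 4 = 2.

2


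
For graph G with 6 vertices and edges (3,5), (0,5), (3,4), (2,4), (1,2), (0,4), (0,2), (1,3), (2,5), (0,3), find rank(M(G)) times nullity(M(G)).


r(M) = |V| - c = 6 - 1 = 5.
nullity = |E| - r(M) = 10 - 5 = 5.
Product = 5 * 5 = 25.

25


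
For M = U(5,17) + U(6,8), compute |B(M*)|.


(M1+M2)* = M1* + M2*.
M1* = U(12,17), bases: C(17,12) = 6188.
M2* = U(2,8), bases: C(8,2) = 28.
|B(M*)| = 6188 * 28 = 173264.

173264


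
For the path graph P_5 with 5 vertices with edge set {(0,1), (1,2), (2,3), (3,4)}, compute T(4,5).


A path on 5 vertices is a tree with 4 edges.
T(x,y) = x^(4) for any tree.
T(4,5) = 4^4 = 256.

256


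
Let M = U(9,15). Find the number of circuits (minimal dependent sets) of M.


In U(9,15), circuits are the (10)-element subsets.
Any set of 10 elements is dependent, and removing any one element gives
an independent set of size 9, so it is a minimal dependent set.
Number of circuits = C(15,10) = 15! / (10! * 5!) = 3003.

3003


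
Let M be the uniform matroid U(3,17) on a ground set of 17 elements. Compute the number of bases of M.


Bases of U(3,17) are all 3-element subsets of the 17-element ground set.
Number of bases = C(17,3).
C(17,3) = (17 * 16 * 15) / (1 * 2 * 3) = 680.

680


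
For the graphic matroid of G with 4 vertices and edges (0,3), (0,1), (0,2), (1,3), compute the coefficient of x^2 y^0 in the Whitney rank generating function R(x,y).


R(x,y) = sum over A in 2^E of x^(r(E)-r(A)) * y^(|A|-r(A)).
G has 4 vertices, 4 edges. r(E) = 3.
Enumerate all 2^4 = 16 subsets.
Count subsets with r(E)-r(A)=2 and |A|-r(A)=0: 4.

4


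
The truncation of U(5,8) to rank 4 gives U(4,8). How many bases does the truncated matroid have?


Truncating U(5,8) to rank 4 gives U(4,8).
Bases of U(4,8) are all 4-element subsets of 8 elements.
Number of bases = (8 choose 4) = 70.

70


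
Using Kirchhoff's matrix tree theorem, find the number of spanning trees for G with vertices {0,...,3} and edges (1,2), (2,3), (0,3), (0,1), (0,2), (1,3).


By Kirchhoff's matrix tree theorem, the number of spanning trees equals
the determinant of any cofactor of the Laplacian matrix L.
G has 4 vertices and 6 edges.
Computing the (3 x 3) cofactor determinant gives 16.

16


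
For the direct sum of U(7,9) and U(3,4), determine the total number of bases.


Bases of a direct sum M1 + M2: |B| = |B(M1)| * |B(M2)|.
|B(U(7,9))| = C(9,7) = 36.
|B(U(3,4))| = C(4,3) = 4.
Total bases = 36 * 4 = 144.

144


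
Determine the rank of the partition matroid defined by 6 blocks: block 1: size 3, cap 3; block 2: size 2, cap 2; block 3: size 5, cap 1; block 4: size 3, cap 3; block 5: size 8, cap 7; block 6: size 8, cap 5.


Rank of a partition matroid = sum of min(|Si|, ci) for each block.
= min(3,3) + min(2,2) + min(5,1) + min(3,3) + min(8,7) + min(8,5)
= 3 + 2 + 1 + 3 + 7 + 5
= 21.

21


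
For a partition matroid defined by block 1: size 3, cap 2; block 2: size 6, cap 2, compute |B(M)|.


A basis picks exactly ci elements from block i.
Number of bases = product of C(|Si|, ci).
= C(3,2) * C(6,2)
= 3 * 15
= 45.

45


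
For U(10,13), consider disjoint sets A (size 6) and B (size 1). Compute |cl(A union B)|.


|A union B| = 6 + 1 = 7 (disjoint).
In U(10,13), cl(S) = S if |S| < 10, else cl(S) = E.
Since 7 < 10, cl(A union B) = A union B.
|cl(A union B)| = 7.

7


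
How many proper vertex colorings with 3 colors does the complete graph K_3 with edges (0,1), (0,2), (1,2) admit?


P(K_3, k) = k(k-1)(k-2)...(k-2).
P(3) = (3) * (2) * (1) = 6.

6


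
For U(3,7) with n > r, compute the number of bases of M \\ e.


Deleting e from U(3,7) gives U(3,6) since n > r.
Bases of U(3,6) = C(6,3) = 6! / (3! * 3!) = 20.

20


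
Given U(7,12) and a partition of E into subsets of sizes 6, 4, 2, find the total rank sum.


r(Ai) = min(|Ai|, 7) for each part.
Sum = min(6,7) + min(4,7) + min(2,7)
    = 6 + 4 + 2
    = 12.

12


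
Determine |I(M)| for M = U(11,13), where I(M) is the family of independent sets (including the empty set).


Independent sets of U(11,13) are all subsets of size <= 11.
Count = C(13,0) + C(13,1) + C(13,2) + C(13,3) + C(13,4) + C(13,5) + C(13,6) + C(13,7) + C(13,8) + C(13,9) + C(13,10) + C(13,11)
     = 1 + 13 + 78 + 286 + 715 + 1287 + 1716 + 1716 + 1287 + 715 + 286 + 78
     = 8178.

8178


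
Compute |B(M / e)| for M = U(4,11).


Contracting e from U(4,11) gives U(3,10).
Bases of U(3,10) = C(10,3) = 10! / (3! * 7!) = 120.

120


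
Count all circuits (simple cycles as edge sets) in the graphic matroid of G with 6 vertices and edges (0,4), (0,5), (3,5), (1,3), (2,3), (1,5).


A circuit in a graphic matroid = edge set of a simple cycle.
G has 6 vertices and 6 edges.
Enumerating all minimal edge subsets forming cycles...
Total circuits found: 1.

1


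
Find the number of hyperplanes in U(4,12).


Hyperplanes of U(4,12) are flats of rank 3.
In a uniform matroid, these are exactly the (3)-element subsets.
Count = C(12,3) = 12! / (3! * 9!) = 220.

220


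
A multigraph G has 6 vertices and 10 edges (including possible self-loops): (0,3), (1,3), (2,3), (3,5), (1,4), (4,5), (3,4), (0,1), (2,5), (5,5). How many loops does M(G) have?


In a graphic matroid, a loop is a self-loop edge (u,u) with rank 0.
Examining all 10 edges for self-loops...
Self-loops found: (5,5)
Number of loops = 1.

1


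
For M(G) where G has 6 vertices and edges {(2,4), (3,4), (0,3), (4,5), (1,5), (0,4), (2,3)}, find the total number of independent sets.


An independent set in a graphic matroid is an acyclic edge subset.
G has 6 vertices and 7 edges.
Enumerate all 2^7 = 128 subsets, checking for acyclicity.
Total independent sets = 96.

96
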